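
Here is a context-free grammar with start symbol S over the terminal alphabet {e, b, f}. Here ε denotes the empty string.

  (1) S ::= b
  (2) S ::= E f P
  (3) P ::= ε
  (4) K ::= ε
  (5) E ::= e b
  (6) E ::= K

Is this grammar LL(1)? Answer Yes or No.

FIRST(S) = {b, e, f}
FIRST(P) = {ε}
FIRST(K) = {ε}
FIRST(E) = {ε, e}
FOLLOW(S) = {$}
FOLLOW(P) = {$}
FOLLOW(K) = {f}
FOLLOW(E) = {f}
Each cell of M receives at most one production.

Yes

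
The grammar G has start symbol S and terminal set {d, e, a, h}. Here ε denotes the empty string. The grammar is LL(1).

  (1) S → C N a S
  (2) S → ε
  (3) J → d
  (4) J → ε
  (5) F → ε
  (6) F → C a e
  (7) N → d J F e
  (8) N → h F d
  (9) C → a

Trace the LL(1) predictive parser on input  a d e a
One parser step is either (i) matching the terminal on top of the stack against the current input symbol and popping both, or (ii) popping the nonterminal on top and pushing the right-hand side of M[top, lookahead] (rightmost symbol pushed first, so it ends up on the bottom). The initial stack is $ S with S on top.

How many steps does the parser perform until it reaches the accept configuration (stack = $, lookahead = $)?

10

      Stack          Input      Action
   1  $ S            a d e a $  expand S → C N a S
   2  $ S a N C      a d e a $  expand C → a
   3  $ S a N a      a d e a $  match a
   4  $ S a N        d e a $    expand N → d J F e
   5  $ S a e F J d  d e a $    match d
   6  $ S a e F J    e a $      expand J → ε
   7  $ S a e F      e a $      expand F → ε
   8  $ S a e        e a $      match e
   9  $ S a          a $        match a
  10  $ S            $          expand S → ε
Accept reached after 10 steps.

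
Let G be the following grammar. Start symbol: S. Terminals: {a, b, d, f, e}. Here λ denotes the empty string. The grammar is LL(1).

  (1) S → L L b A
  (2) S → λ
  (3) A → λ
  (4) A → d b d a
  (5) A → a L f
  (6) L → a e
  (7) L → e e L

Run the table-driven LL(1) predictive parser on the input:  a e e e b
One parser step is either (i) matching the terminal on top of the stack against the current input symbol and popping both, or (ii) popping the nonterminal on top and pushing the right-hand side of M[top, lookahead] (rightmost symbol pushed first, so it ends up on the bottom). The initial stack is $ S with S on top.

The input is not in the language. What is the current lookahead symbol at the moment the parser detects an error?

b

step 1: stack=$ S  input=a e e e b $  — expand S → L L b A
step 2: stack=$ A b L L  input=a e e e b $  — expand L → a e
step 3: stack=$ A b L e a  input=a e e e b $  — match a
step 4: stack=$ A b L e  input=e e e b $  — match e
step 5: stack=$ A b L  input=e e b $  — expand L → e e L
step 6: stack=$ A b L e e  input=e e b $  — match e
step 7: stack=$ A b L e  input=e b $  — match e
step 8: stack=$ A b L  input=b $  — error: M[L, b] is empty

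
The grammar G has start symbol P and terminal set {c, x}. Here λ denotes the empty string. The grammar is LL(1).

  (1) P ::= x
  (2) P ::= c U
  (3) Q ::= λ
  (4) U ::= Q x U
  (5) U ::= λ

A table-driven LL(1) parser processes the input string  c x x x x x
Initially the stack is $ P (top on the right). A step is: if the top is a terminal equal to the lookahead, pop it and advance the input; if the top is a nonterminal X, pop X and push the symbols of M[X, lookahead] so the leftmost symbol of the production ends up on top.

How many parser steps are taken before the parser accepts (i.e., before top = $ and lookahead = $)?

18

step 1: stack=$ P  input=c x x x x x $  — expand P ::= c U
step 2: stack=$ U c  input=c x x x x x $  — match c
step 3: stack=$ U  input=x x x x x $  — expand U ::= Q x U
step 4: stack=$ U x Q  input=x x x x x $  — expand Q ::= λ
step 5: stack=$ U x  input=x x x x x $  — match x
step 6: stack=$ U  input=x x x x $  — expand U ::= Q x U
step 7: stack=$ U x Q  input=x x x x $  — expand Q ::= λ
step 8: stack=$ U x  input=x x x x $  — match x
step 9: stack=$ U  input=x x x $  — expand U ::= Q x U
step 10: stack=$ U x Q  input=x x x $  — expand Q ::= λ
step 11: stack=$ U x  input=x x x $  — match x
step 12: stack=$ U  input=x x $  — expand U ::= Q x U
step 13: stack=$ U x Q  input=x x $  — expand Q ::= λ
step 14: stack=$ U x  input=x x $  — match x
step 15: stack=$ U  input=x $  — expand U ::= Q x U
step 16: stack=$ U x Q  input=x $  — expand Q ::= λ
step 17: stack=$ U x  input=x $  — match x
step 18: stack=$ U  input=$  — expand U ::= λ
Accept reached after 18 steps.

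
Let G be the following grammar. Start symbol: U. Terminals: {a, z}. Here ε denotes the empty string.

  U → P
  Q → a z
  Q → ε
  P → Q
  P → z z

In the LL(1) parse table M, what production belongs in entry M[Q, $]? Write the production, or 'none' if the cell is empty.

Q → ε

FIRST(Q) = {ε, a}
FIRST(P) = {ε, a, z}  (via Q)
FIRST(U) = {ε, a, z}  (via P)
FOLLOW(U) includes $ since U is the start symbol.
FOLLOW(P): in U→P, the suffix after P is empty, so FOLLOW(P) ⊇ FOLLOW(U) = {$}. Thus FOLLOW(P) = {$}.
FOLLOW(Q): in P→Q, the suffix after Q is empty, so FOLLOW(Q) ⊇ FOLLOW(P) = {$}. Thus FOLLOW(Q) = {$}.
For Q → a z: FIRST(a z) = {a}, so it goes in M[Q, t] for t ∈ {a}.
For Q → ε: FIRST(ε) = {ε}, so it goes in M[Q, t] for t ∈ {}; since ε ∈ FIRST, also for every t ∈ FOLLOW(Q) = {$}.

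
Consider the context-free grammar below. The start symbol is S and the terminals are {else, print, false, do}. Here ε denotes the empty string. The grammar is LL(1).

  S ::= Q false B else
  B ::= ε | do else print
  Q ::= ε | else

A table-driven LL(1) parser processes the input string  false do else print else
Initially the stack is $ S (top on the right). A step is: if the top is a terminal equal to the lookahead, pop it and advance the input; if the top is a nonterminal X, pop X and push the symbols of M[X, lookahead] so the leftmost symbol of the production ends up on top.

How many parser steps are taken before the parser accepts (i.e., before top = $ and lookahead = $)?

step 1: stack=$ S  input=false do else print else $  — expand S ::= Q false B else
step 2: stack=$ else B false Q  input=false do else print else $  — expand Q ::= ε
step 3: stack=$ else B false  input=false do else print else $  — match false
step 4: stack=$ else B  input=do else print else $  — expand B ::= do else print
step 5: stack=$ else print else do  input=do else print else $  — match do
step 6: stack=$ else print else  input=else print else $  — match else
step 7: stack=$ else print  input=print else $  — match print
step 8: stack=$ else  input=else $  — match else
Accept reached after 8 steps.

8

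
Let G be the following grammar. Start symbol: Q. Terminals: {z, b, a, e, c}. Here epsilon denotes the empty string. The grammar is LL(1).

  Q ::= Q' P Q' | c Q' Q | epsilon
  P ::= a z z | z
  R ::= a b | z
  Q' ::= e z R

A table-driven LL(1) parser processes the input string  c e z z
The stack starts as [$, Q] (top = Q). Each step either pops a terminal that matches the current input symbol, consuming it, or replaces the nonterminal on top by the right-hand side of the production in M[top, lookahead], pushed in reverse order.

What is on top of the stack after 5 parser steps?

R

     Stack      Input      Action
  1  $ Q        c e z z $  expand Q ::= c Q' Q
  2  $ Q Q' c   c e z z $  match c
  3  $ Q Q'     e z z $    expand Q' ::= e z R
  4  $ Q R z e  e z z $    match e
  5  $ Q R z    z z $      match z
Stack after step 5: $ Q R (top = R).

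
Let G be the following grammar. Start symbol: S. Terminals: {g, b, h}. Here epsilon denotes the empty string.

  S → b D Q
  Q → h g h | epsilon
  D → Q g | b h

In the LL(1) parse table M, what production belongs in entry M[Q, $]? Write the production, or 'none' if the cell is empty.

Q → epsilon

FIRST(S): from S→b D Q we get {b}. So FIRST(S) = {b}.
FIRST(Q): from Q→h g h we get {h}; from Q→epsilon we get {epsilon}. So FIRST(Q) = {epsilon, h}.
FIRST(D): from D→Q g we get {g, h}; from D→b h we get {b}. So FIRST(D) = {b, g, h}.
FOLLOW(S) includes $ since S is the start symbol.
FOLLOW(S): S appears on no right-hand side. Thus FOLLOW(S) = {$}.
FOLLOW(Q): in S→b D Q, the suffix after Q is empty, so FOLLOW(Q) ⊇ FOLLOW(S) = {$}; in D→Q g, Q is followed by g with FIRST {g}. Thus FOLLOW(Q) = {$, g}.
For Q → h g h: FIRST(h g h) = {h}, so it goes in M[Q, t] for t ∈ {h}.
For Q → epsilon: FIRST(epsilon) = {epsilon}, so it goes in M[Q, t] for t ∈ {}; since epsilon ∈ FIRST, also for every t ∈ FOLLOW(Q) = {$, g}.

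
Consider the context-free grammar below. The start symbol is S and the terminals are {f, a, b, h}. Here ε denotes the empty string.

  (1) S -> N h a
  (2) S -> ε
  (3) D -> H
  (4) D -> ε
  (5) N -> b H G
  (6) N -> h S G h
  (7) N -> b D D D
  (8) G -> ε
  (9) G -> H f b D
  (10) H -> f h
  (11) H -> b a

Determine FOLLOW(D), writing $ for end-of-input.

{b, f, h}

FIRST(N) = {b, h}
FIRST(H) = {b, f}
FIRST(S) = {ε, b, h}  (via N h a)
FIRST(D) = {ε, b, f}  (via H)
FIRST(G) = {ε, b, f}  (via H f b D)
FOLLOW(S) includes $ since S is the start symbol.
FOLLOW(S): in N->h S G h, S is followed by G h with FIRST {b, f, h}. Thus FOLLOW(S) = {$, b, f, h}.
FOLLOW(N): in S->N h a, N is followed by h a with FIRST {h}. Thus FOLLOW(N) = {h}.
FOLLOW(G): in N->b H G, the suffix after G is empty, so FOLLOW(G) ⊇ FOLLOW(N) = {h}; in N->h S G h, G is followed by h with FIRST {h}. Thus FOLLOW(G) = {h}.
FOLLOW(D): in N->b D D D (occurrence 1), D is followed by D D with FIRST {ε, b, f}; in N->b D D D (occurrence 1), the suffix after D is nullable, so FOLLOW(D) ⊇ FOLLOW(N) = {h}; in N->b D D D (occurrence 2), D is followed by D with FIRST {ε, b, f}; in N->b D D D (occurrence 2), the suffix after D is nullable, so FOLLOW(D) ⊇ FOLLOW(N) = {h}; in N->b D D D (occurrence 3), the suffix after D is empty, so FOLLOW(D) ⊇ FOLLOW(N) = {h}; in G->H f b D, the suffix after D is empty, so FOLLOW(D) ⊇ FOLLOW(G) = {h}. Thus FOLLOW(D) = {b, f, h}.
FOLLOW(H): in D->H, the suffix after H is empty, so FOLLOW(H) ⊇ FOLLOW(D) = {b, f, h}; in N->b H G, H is followed by G with FIRST {ε, b, f}; in N->b H G, the suffix after H is nullable, so FOLLOW(H) ⊇ FOLLOW(N) = {h}; in G->H f b D, H is followed by f b D with FIRST {f}. Thus FOLLOW(H) = {b, f, h}.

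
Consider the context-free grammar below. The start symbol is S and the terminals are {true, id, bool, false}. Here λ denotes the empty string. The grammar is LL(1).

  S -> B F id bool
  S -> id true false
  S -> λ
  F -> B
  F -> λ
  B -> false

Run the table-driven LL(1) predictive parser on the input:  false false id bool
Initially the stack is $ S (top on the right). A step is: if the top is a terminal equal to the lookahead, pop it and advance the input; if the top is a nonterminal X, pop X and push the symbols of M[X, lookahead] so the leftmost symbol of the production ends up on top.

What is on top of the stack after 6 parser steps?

id

step 1: stack=$ S  input=false false id bool $  — expand S -> B F id bool
step 2: stack=$ bool id F B  input=false false id bool $  — expand B -> false
step 3: stack=$ bool id F false  input=false false id bool $  — match false
step 4: stack=$ bool id F  input=false id bool $  — expand F -> B
step 5: stack=$ bool id B  input=false id bool $  — expand B -> false
step 6: stack=$ bool id false  input=false id bool $  — match false
Stack after step 6: $ bool id (top = id).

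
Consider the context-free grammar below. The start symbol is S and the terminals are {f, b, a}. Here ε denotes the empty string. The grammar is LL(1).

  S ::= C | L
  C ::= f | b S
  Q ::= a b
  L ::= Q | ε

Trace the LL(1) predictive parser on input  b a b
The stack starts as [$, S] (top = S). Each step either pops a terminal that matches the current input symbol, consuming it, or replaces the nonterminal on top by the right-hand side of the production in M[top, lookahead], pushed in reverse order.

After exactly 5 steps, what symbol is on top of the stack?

Q

     Stack  Input    Action
  1  $ S    b a b $  expand S ::= C
  2  $ C    b a b $  expand C ::= b S
  3  $ S b  b a b $  match b
  4  $ S    a b $    expand S ::= L
  5  $ L    a b $    expand L ::= Q
Stack after step 5: $ Q (top = Q).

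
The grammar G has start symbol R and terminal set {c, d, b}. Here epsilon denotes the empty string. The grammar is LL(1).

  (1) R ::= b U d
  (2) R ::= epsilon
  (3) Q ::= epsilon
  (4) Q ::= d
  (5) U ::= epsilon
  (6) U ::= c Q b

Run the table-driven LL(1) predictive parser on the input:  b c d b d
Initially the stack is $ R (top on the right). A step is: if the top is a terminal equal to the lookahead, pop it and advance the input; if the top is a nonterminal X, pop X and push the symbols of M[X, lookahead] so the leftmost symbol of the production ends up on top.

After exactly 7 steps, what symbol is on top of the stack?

d

step 1: stack=$ R  input=b c d b d $  — expand R ::= b U d
step 2: stack=$ d U b  input=b c d b d $  — match b
step 3: stack=$ d U  input=c d b d $  — expand U ::= c Q b
step 4: stack=$ d b Q c  input=c d b d $  — match c
step 5: stack=$ d b Q  input=d b d $  — expand Q ::= d
step 6: stack=$ d b d  input=d b d $  — match d
step 7: stack=$ d b  input=b d $  — match b
Stack after step 7: $ d (top = d).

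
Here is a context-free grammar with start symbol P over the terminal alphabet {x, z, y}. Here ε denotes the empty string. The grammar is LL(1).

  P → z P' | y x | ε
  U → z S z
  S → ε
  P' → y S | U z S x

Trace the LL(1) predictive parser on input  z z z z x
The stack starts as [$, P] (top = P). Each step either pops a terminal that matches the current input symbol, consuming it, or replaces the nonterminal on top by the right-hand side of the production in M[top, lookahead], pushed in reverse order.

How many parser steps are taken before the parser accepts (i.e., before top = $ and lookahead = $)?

step 1: stack=$ P  input=z z z z x $  — expand P → z P'
step 2: stack=$ P' z  input=z z z z x $  — match z
step 3: stack=$ P'  input=z z z x $  — expand P' → U z S x
step 4: stack=$ x S z U  input=z z z x $  — expand U → z S z
step 5: stack=$ x S z z S z  input=z z z x $  — match z
step 6: stack=$ x S z z S  input=z z x $  — expand S → ε
step 7: stack=$ x S z z  input=z z x $  — match z
step 8: stack=$ x S z  input=z x $  — match z
step 9: stack=$ x S  input=x $  — expand S → ε
step 10: stack=$ x  input=x $  — match x
Accept reached after 10 steps.

10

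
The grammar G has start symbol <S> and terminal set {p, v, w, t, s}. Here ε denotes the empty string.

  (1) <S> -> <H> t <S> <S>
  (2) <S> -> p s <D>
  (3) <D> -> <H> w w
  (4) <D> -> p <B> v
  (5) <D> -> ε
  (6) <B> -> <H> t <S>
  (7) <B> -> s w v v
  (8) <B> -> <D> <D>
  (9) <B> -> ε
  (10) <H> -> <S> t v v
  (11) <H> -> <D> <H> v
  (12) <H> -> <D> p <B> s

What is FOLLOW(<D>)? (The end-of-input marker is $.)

FIRST(<S>) = {p}  (via <H> t <S> <S>)
FIRST(<D>) = {ε, p}  (via <H> w w)
FIRST(<H>) = {p}  (via <S> t v v, <D> <H> v, <D> p <B> s)
FIRST(<B>) = {ε, p, s}  (via <H> t <S>, <D> <D>)
FOLLOW(<S>) includes $ since <S> is the start symbol.
FOLLOW(<B>): in <D>->p <B> v, <B> is followed by v with FIRST {v}; in <H>-><D> p <B> s, <B> is followed by s with FIRST {s}. Thus FOLLOW(<B>) = {s, v}.
FOLLOW(<S>): in <S>-><H> t <S> <S> (occurrence 1), <S> is followed by <S> with FIRST {p}; in <S>-><H> t <S> <S> (occurrence 2), the suffix after <S> is empty (adds nothing new); in <B>-><H> t <S>, the suffix after <S> is empty, so FOLLOW(<S>) ⊇ FOLLOW(<B>) = {s, v}; in <H>-><S> t v v, <S> is followed by t v v with FIRST {t}. Thus FOLLOW(<S>) = {$, p, s, t, v}.
FOLLOW(<D>): in <S>->p s <D>, the suffix after <D> is empty, so FOLLOW(<D>) ⊇ FOLLOW(<S>) = {$, p, s, t, v}; in <B>-><D> <D> (occurrence 1), <D> is followed by <D> with FIRST {ε, p}; in <B>-><D> <D> (occurrence 1), the suffix after <D> is nullable, so FOLLOW(<D>) ⊇ FOLLOW(<B>) = {s, v}; in <B>-><D> <D> (occurrence 2), the suffix after <D> is empty, so FOLLOW(<D>) ⊇ FOLLOW(<B>) = {s, v}; in <H>-><D> <H> v, <D> is followed by <H> v with FIRST {p}; in <H>-><D> p <B> s, <D> is followed by p <B> s with FIRST {p}. Thus FOLLOW(<D>) = {$, p, s, t, v}.
FOLLOW(<H>): in <S>-><H> t <S> <S>, <H> is followed by t <S> <S> with FIRST {t}; in <D>-><H> w w, <H> is followed by w w with FIRST {w}; in <B>-><H> t <S>, <H> is followed by t <S> with FIRST {t}; in <H>-><D> <H> v, <H> is followed by v with FIRST {v}. Thus FOLLOW(<H>) = {t, v, w}.

{$, p, s, t, v}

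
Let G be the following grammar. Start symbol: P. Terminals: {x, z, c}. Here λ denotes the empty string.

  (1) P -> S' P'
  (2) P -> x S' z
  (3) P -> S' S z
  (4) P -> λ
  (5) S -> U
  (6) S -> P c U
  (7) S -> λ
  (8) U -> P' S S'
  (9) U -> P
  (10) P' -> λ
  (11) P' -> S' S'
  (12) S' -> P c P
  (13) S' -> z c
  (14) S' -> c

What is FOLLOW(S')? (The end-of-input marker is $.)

{$, c, x, z}

FIRST(P): from P->S' P' we get {c, x, z}; from P->x S' z we get {x}; from P->S' S z we get {c, x, z}; from P->λ we get {λ}. So FIRST(P) = {λ, c, x, z}.
FIRST(S'): from S'->P c P we get {c, x, z}; from S'->z c we get {z}; from S'->c we get {c}. So FIRST(S') = {c, x, z}.
FIRST(P'): from P'->λ we get {λ}; from P'->S' S' we get {c, x, z}. So FIRST(P') = {λ, c, x, z}.
FIRST(S): from S->U we get {λ, c, x, z}; from S->P c U we get {c, x, z}; from S->λ we get {λ}. So FIRST(S) = {λ, c, x, z}.
FIRST(U): from U->P' S S' we get {c, x, z}; from U->P we get {λ, c, x, z}. So FIRST(U) = {λ, c, x, z}.
FOLLOW(P) includes $ since P is the start symbol.
FOLLOW(S): in P->S' S z, S is followed by z with FIRST {z}; in U->P' S S', S is followed by S' with FIRST {c, x, z}. Thus FOLLOW(S) = {c, x, z}.
FOLLOW(U): in S->U, the suffix after U is empty, so FOLLOW(U) ⊇ FOLLOW(S) = {c, x, z}; in S->P c U, the suffix after U is empty, so FOLLOW(U) ⊇ FOLLOW(S) = {c, x, z}. Thus FOLLOW(U) = {c, x, z}.
FOLLOW(P): in S->P c U, P is followed by c U with FIRST {c}; in U->P, the suffix after P is empty, so FOLLOW(P) ⊇ FOLLOW(U) = {c, x, z}; in S'->P c P (occurrence 1), P is followed by c P with FIRST {c}; in S'->P c P (occurrence 2), the suffix after P is empty, so FOLLOW(P) ⊇ FOLLOW(S') = {$, c, x, z}. Thus FOLLOW(P) = {$, c, x, z}.
FOLLOW(P'): in P->S' P', the suffix after P' is empty, so FOLLOW(P') ⊇ FOLLOW(P) = {$, c, x, z}; in U->P' S S', P' is followed by S S' with FIRST {c, x, z}. Thus FOLLOW(P') = {$, c, x, z}.
FOLLOW(S'): in P->S' P', S' is followed by P' with FIRST {λ, c, x, z}; in P->S' P', the suffix after S' is nullable, so FOLLOW(S') ⊇ FOLLOW(P) = {$, c, x, z}; in P->x S' z, S' is followed by z with FIRST {z}; in P->S' S z, S' is followed by S z with FIRST {c, x, z}; in U->P' S S', the suffix after S' is empty, so FOLLOW(S') ⊇ FOLLOW(U) = {c, x, z}; in P'->S' S' (occurrence 1), S' is followed by S' with FIRST {c, x, z}; in P'->S' S' (occurrence 2), the suffix after S' is empty, so FOLLOW(S') ⊇ FOLLOW(P') = {$, c, x, z}. Thus FOLLOW(S') = {$, c, x, z}.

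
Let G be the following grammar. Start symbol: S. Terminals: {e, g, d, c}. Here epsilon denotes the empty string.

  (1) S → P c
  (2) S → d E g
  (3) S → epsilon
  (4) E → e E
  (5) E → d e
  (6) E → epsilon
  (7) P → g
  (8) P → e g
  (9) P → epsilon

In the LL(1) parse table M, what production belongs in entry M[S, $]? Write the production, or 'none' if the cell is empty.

FIRST(E) = {epsilon, d, e}
FIRST(P) = {epsilon, e, g}
FIRST(S) = {epsilon, c, d, e, g}  (via P c)
FOLLOW(S) includes $ since S is the start symbol.
FOLLOW(S): S appears on no right-hand side. Thus FOLLOW(S) = {$}.
For S → P c: FIRST(P c) = {c, e, g}, so it goes in M[S, t] for t ∈ {c, e, g}.
For S → d E g: FIRST(d E g) = {d}, so it goes in M[S, t] for t ∈ {d}.
For S → epsilon: FIRST(epsilon) = {epsilon}, so it goes in M[S, t] for t ∈ {}; since epsilon ∈ FIRST, also for every t ∈ FOLLOW(S) = {$}.

S → epsilon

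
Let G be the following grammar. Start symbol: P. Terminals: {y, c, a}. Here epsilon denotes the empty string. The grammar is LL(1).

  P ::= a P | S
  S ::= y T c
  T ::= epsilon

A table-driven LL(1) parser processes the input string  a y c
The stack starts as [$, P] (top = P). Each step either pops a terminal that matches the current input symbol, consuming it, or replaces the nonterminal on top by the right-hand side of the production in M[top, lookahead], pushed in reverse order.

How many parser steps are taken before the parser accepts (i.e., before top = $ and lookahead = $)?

7

     Stack    Input    Action
  1  $ P      a y c $  expand P ::= a P
  2  $ P a    a y c $  match a
  3  $ P      y c $    expand P ::= S
  4  $ S      y c $    expand S ::= y T c
  5  $ c T y  y c $    match y
  6  $ c T    c $      expand T ::= epsilon
  7  $ c      c $      match c
Accept reached after 7 steps.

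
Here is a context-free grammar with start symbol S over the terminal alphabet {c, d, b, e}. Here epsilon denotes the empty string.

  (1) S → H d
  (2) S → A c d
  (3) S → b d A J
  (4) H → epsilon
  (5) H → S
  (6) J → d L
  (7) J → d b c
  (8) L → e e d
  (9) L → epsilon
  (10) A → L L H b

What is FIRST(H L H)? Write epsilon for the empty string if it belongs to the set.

{epsilon, b, d, e}

FIRST(J) = {d}
FIRST(L) = {epsilon, e}
FIRST(S) = {b, d, e}  (via H d, A c d)
FIRST(H) = {epsilon, b, d, e}  (via S)
FIRST(A) = {b, d, e}  (via L L H b)
FIRST(H L H): take FIRST of each symbol in turn, carrying on past any symbol whose FIRST contains epsilon; result {epsilon, b, d, e}.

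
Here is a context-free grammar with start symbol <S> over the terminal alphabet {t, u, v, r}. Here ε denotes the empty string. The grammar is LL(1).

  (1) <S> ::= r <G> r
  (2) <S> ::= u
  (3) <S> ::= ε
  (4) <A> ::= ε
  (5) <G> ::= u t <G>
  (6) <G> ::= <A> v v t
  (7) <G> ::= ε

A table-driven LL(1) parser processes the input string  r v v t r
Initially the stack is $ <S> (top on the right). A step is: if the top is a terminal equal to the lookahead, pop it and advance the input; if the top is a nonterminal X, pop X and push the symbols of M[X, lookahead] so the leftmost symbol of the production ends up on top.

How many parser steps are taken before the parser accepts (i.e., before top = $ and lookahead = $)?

8

step 1: stack=$ <S>  input=r v v t r $  — expand <S> ::= r <G> r
step 2: stack=$ r <G> r  input=r v v t r $  — match r
step 3: stack=$ r <G>  input=v v t r $  — expand <G> ::= <A> v v t
step 4: stack=$ r t v v <A>  input=v v t r $  — expand <A> ::= ε
step 5: stack=$ r t v v  input=v v t r $  — match v
step 6: stack=$ r t v  input=v t r $  — match v
step 7: stack=$ r t  input=t r $  — match t
step 8: stack=$ r  input=r $  — match r
Accept reached after 8 steps.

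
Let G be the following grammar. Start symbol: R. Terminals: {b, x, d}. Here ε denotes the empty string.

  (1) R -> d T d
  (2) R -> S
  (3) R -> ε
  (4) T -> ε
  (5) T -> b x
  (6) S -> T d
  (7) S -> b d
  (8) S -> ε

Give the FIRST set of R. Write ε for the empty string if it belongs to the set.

{ε, b, d}

FIRST(T) = {ε, b}
FIRST(S) = {ε, b, d}  (via T d)
FIRST(R) = {ε, b, d}  (via S)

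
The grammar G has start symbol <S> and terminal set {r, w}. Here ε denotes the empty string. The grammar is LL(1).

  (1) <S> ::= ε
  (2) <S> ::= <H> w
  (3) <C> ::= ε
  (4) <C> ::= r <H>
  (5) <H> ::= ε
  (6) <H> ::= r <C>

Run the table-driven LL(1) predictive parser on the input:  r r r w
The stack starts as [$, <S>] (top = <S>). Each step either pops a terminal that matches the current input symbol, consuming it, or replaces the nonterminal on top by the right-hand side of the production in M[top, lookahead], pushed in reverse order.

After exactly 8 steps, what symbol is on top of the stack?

w

     Stack      Input      Action
  1  $ <S>      r r r w $  expand <S> ::= <H> w
  2  $ w <H>    r r r w $  expand <H> ::= r <C>
  3  $ w <C> r  r r r w $  match r
  4  $ w <C>    r r w $    expand <C> ::= r <H>
  5  $ w <H> r  r r w $    match r
  6  $ w <H>    r w $      expand <H> ::= r <C>
  7  $ w <C> r  r w $      match r
  8  $ w <C>    w $        expand <C> ::= ε
Stack after step 8: $ w (top = w).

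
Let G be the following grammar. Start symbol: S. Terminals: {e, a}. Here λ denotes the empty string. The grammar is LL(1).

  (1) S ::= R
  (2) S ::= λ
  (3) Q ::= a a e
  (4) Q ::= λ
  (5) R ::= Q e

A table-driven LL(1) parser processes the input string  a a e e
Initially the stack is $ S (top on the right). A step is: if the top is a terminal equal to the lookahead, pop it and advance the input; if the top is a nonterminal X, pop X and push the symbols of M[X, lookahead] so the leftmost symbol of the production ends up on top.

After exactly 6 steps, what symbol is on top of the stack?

     Stack      Input      Action
  1  $ S        a a e e $  expand S ::= R
  2  $ R        a a e e $  expand R ::= Q e
  3  $ e Q      a a e e $  expand Q ::= a a e
  4  $ e e a a  a a e e $  match a
  5  $ e e a    a e e $    match a
  6  $ e e      e e $      match e
Stack after step 6: $ e (top = e).

e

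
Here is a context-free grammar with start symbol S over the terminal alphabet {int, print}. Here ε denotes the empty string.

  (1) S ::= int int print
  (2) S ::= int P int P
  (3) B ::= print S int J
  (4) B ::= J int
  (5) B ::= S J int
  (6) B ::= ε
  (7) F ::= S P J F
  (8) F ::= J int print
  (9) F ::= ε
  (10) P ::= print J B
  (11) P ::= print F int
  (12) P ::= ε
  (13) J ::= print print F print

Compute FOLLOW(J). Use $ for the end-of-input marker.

{$, int, print}

FIRST(S): from S::=int int print we get {int}; from S::=int P int P we get {int}. So FIRST(S) = {int}.
FIRST(P): from P::=print J B we get {print}; from P::=print F int we get {print}; from P::=ε we get {ε}. So FIRST(P) = {ε, print}.
FIRST(J): from J::=print print F print we get {print}. So FIRST(J) = {print}.
FIRST(B): from B::=print S int J we get {print}; from B::=J int we get {print}; from B::=S J int we get {int}; from B::=ε we get {ε}. So FIRST(B) = {ε, int, print}.
FIRST(F): from F::=S P J F we get {int}; from F::=J int print we get {print}; from F::=ε we get {ε}. So FIRST(F) = {ε, int, print}.
FOLLOW(S) includes $ since S is the start symbol.
FOLLOW(S): in B::=print S int J, S is followed by int J with FIRST {int}; in B::=S J int, S is followed by J int with FIRST {print}; in F::=S P J F, S is followed by P J F with FIRST {print}. Thus FOLLOW(S) = {$, int, print}.
FOLLOW(F): in F::=S P J F, the suffix after F is empty (adds nothing new); in P::=print F int, F is followed by int with FIRST {int}; in J::=print print F print, F is followed by print with FIRST {print}. Thus FOLLOW(F) = {int, print}.
FOLLOW(P): in S::=int P int P (occurrence 1), P is followed by int P with FIRST {int}; in S::=int P int P (occurrence 2), the suffix after P is empty, so FOLLOW(P) ⊇ FOLLOW(S) = {$, int, print}; in F::=S P J F, P is followed by J F with FIRST {print}. Thus FOLLOW(P) = {$, int, print}.
FOLLOW(B): in P::=print J B, the suffix after B is empty, so FOLLOW(B) ⊇ FOLLOW(P) = {$, int, print}. Thus FOLLOW(B) = {$, int, print}.
FOLLOW(J): in B::=print S int J, the suffix after J is empty, so FOLLOW(J) ⊇ FOLLOW(B) = {$, int, print}; in B::=J int, J is followed by int with FIRST {int}; in B::=S J int, J is followed by int with FIRST {int}; in F::=S P J F, J is followed by F with FIRST {ε, int, print}; in F::=S P J F, the suffix after J is nullable, so FOLLOW(J) ⊇ FOLLOW(F) = {int, print}; in F::=J int print, J is followed by int print with FIRST {int}; in P::=print J B, J is followed by B with FIRST {ε, int, print}; in P::=print J B, the suffix after J is nullable, so FOLLOW(J) ⊇ FOLLOW(P) = {$, int, print}. Thus FOLLOW(J) = {$, int, print}.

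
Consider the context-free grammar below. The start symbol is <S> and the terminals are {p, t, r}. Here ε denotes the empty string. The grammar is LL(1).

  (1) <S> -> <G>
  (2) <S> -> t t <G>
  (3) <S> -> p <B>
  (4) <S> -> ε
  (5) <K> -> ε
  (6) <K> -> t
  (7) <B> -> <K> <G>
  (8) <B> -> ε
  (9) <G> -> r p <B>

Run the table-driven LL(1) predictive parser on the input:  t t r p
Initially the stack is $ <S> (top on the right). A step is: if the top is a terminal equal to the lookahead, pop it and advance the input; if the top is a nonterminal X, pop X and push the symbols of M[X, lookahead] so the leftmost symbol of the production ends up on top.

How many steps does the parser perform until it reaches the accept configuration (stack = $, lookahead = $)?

     Stack      Input      Action
  1  $ <S>      t t r p $  expand <S> -> t t <G>
  2  $ <G> t t  t t r p $  match t
  3  $ <G> t    t r p $    match t
  4  $ <G>      r p $      expand <G> -> r p <B>
  5  $ <B> p r  r p $      match r
  6  $ <B> p    p $        match p
  7  $ <B>      $          expand <B> -> ε
Accept reached after 7 steps.

7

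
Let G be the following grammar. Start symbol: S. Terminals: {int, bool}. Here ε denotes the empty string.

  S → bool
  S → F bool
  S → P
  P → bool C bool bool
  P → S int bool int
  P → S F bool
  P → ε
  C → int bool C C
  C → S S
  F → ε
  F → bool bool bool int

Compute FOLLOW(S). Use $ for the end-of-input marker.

{$, bool, int}

FIRST(F): from F→ε we get {ε}; from F→bool bool bool int we get {bool}. So FIRST(F) = {ε, bool}.
FIRST(S): from S→bool we get {bool}; from S→F bool we get {bool}; from S→P we get {ε, bool, int}. So FIRST(S) = {ε, bool, int}.
FIRST(P): from P→bool C bool bool we get {bool}; from P→S int bool int we get {bool, int}; from P→S F bool we get {bool, int}; from P→ε we get {ε}. So FIRST(P) = {ε, bool, int}.
FIRST(C): from C→int bool C C we get {int}; from C→S S we get {ε, bool, int}. So FIRST(C) = {ε, bool, int}.
FOLLOW(S) includes $ since S is the start symbol.
FOLLOW(C): in P→bool C bool bool, C is followed by bool bool with FIRST {bool}; in C→int bool C C (occurrence 1), C is followed by C with FIRST {ε, bool, int}; in C→int bool C C (occurrence 1), the suffix after C is nullable (adds nothing new); in C→int bool C C (occurrence 2), the suffix after C is empty (adds nothing new). Thus FOLLOW(C) = {bool, int}.
FOLLOW(S): in P→S int bool int, S is followed by int bool int with FIRST {int}; in P→S F bool, S is followed by F bool with FIRST {bool}; in C→S S (occurrence 1), S is followed by S with FIRST {ε, bool, int}; in C→S S (occurrence 1), the suffix after S is nullable, so FOLLOW(S) ⊇ FOLLOW(C) = {bool, int}; in C→S S (occurrence 2), the suffix after S is empty, so FOLLOW(S) ⊇ FOLLOW(C) = {bool, int}. Thus FOLLOW(S) = {$, bool, int}.
FOLLOW(P): in S→P, the suffix after P is empty, so FOLLOW(P) ⊇ FOLLOW(S) = {$, bool, int}. Thus FOLLOW(P) = {$, bool, int}.
FOLLOW(F): in S→F bool, F is followed by bool with FIRST {bool}; in P→S F bool, F is followed by bool with FIRST {bool}. Thus FOLLOW(F) = {bool}.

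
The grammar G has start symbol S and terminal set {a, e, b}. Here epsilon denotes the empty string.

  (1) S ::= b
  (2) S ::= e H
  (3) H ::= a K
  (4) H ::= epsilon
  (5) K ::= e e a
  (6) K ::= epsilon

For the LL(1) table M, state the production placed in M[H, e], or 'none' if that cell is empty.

none

FIRST(S) = {b, e}
FIRST(H) = {epsilon, a}
FIRST(K) = {epsilon, e}
FOLLOW(S) includes $ since S is the start symbol.
FOLLOW(S): S appears on no right-hand side. Thus FOLLOW(S) = {$}.
FOLLOW(H): in S::=e H, the suffix after H is empty, so FOLLOW(H) ⊇ FOLLOW(S) = {$}. Thus FOLLOW(H) = {$}.
For H ::= a K: FIRST(a K) = {a}, so it goes in M[H, t] for t ∈ {a}.
For H ::= epsilon: FIRST(epsilon) = {epsilon}, so it goes in M[H, t] for t ∈ {}; since epsilon ∈ FIRST, also for every t ∈ FOLLOW(H) = {$}.
None of these place a production in M[H, e].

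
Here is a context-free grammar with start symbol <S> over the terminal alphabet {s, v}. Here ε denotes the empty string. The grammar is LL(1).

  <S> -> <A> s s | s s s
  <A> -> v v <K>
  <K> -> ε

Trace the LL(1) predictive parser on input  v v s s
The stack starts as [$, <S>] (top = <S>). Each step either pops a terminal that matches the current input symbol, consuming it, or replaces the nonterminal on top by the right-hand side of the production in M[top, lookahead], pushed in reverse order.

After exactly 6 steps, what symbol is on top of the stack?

step 1: stack=$ <S>  input=v v s s $  — expand <S> -> <A> s s
step 2: stack=$ s s <A>  input=v v s s $  — expand <A> -> v v <K>
step 3: stack=$ s s <K> v v  input=v v s s $  — match v
step 4: stack=$ s s <K> v  input=v s s $  — match v
step 5: stack=$ s s <K>  input=s s $  — expand <K> -> ε
step 6: stack=$ s s  input=s s $  — match s
Stack after step 6: $ s (top = s).

s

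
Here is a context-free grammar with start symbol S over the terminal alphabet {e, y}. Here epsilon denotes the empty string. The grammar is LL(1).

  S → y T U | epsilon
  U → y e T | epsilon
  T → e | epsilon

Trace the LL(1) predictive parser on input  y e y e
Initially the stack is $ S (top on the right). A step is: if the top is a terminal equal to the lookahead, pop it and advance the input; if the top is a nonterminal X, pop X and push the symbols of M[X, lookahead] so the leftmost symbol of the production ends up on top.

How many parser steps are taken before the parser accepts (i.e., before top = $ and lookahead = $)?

8

step 1: stack=$ S  input=y e y e $  — expand S → y T U
step 2: stack=$ U T y  input=y e y e $  — match y
step 3: stack=$ U T  input=e y e $  — expand T → e
step 4: stack=$ U e  input=e y e $  — match e
step 5: stack=$ U  input=y e $  — expand U → y e T
step 6: stack=$ T e y  input=y e $  — match y
step 7: stack=$ T e  input=e $  — match e
step 8: stack=$ T  input=$  — expand T → epsilon
Accept reached after 8 steps.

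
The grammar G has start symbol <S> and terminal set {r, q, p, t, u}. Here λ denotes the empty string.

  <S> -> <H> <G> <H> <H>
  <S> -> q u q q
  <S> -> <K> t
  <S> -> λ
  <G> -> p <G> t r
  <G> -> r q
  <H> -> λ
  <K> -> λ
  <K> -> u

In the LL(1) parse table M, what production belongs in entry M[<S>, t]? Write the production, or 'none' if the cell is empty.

FIRST(<G>) = {p, r}
FIRST(<H>) = {λ}
FIRST(<K>) = {λ, u}
FIRST(<S>) = {λ, p, q, r, t, u}  (via <H> <G> <H> <H>, <K> t)
FOLLOW(<S>) includes $ since <S> is the start symbol.
FOLLOW(<S>): <S> appears on no right-hand side. Thus FOLLOW(<S>) = {$}.
For <S> -> <H> <G> <H> <H>: FIRST(<H> <G> <H> <H>) = {p, r}, so it goes in M[<S>, t] for t ∈ {p, r}.
For <S> -> q u q q: FIRST(q u q q) = {q}, so it goes in M[<S>, t] for t ∈ {q}.
For <S> -> <K> t: FIRST(<K> t) = {t, u}, so it goes in M[<S>, t] for t ∈ {t, u}.
For <S> -> λ: FIRST(λ) = {λ}, so it goes in M[<S>, t] for t ∈ {}; since λ ∈ FIRST, also for every t ∈ FOLLOW(<S>) = {$}.

<S> -> <K> t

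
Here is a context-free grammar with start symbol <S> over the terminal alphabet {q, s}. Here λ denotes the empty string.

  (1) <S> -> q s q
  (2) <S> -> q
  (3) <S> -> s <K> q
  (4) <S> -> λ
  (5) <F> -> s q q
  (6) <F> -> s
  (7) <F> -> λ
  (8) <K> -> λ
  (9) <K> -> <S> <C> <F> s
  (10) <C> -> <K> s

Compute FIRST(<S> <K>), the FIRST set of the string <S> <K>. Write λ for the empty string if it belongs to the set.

FIRST(<S>) = {λ, q, s}
FIRST(<F>) = {λ, s}
FIRST(<K>) = {λ, q, s}  (via <S> <C> <F> s)
FIRST(<C>) = {q, s}  (via <K> s)
FIRST(<S> <K>): take FIRST of each symbol in turn, carrying on past any symbol whose FIRST contains λ; result {λ, q, s}.

{λ, q, s}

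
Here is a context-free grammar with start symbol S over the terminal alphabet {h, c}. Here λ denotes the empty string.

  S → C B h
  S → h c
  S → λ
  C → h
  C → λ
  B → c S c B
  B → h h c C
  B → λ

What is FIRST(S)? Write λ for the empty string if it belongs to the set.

{λ, c, h}

FIRST(C) = {λ, h}
FIRST(B) = {λ, c, h}
FIRST(S) = {λ, c, h}  (via C B h)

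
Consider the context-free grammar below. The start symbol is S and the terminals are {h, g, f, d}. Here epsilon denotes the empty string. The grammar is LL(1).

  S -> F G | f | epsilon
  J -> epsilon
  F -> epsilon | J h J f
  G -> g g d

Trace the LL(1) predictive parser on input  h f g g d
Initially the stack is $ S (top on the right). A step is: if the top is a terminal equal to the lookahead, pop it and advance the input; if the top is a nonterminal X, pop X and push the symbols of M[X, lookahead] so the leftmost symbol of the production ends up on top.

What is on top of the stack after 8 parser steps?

     Stack        Input        Action
  1  $ S          h f g g d $  expand S -> F G
  2  $ G F        h f g g d $  expand F -> J h J f
  3  $ G f J h J  h f g g d $  expand J -> epsilon
  4  $ G f J h    h f g g d $  match h
  5  $ G f J      f g g d $    expand J -> epsilon
  6  $ G f        f g g d $    match f
  7  $ G          g g d $      expand G -> g g d
  8  $ d g g      g g d $      match g
Stack after step 8: $ d g (top = g).

g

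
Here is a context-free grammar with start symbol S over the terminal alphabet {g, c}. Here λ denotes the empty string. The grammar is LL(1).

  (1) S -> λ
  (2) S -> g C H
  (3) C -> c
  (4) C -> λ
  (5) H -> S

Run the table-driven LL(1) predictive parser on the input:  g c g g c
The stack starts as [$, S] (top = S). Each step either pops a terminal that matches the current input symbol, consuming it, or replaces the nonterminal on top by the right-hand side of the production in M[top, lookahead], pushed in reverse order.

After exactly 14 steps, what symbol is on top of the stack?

      Stack    Input        Action
   1  $ S      g c g g c $  expand S -> g C H
   2  $ H C g  g c g g c $  match g
   3  $ H C    c g g c $    expand C -> c
   4  $ H c    c g g c $    match c
   5  $ H      g g c $      expand H -> S
   6  $ S      g g c $      expand S -> g C H
   7  $ H C g  g g c $      match g
   8  $ H C    g c $        expand C -> λ
   9  $ H      g c $        expand H -> S
  10  $ S      g c $        expand S -> g C H
  11  $ H C g  g c $        match g
  12  $ H C    c $          expand C -> c
  13  $ H c    c $          match c
  14  $ H      $            expand H -> S
Stack after step 14: $ S (top = S).

S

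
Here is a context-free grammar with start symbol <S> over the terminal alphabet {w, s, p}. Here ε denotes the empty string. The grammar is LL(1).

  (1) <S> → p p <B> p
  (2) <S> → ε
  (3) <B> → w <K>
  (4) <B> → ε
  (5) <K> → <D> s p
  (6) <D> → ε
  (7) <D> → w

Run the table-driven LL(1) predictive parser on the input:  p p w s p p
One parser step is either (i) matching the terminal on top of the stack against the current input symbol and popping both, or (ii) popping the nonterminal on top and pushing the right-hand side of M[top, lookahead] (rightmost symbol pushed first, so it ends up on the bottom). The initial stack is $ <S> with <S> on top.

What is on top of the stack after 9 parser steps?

     Stack        Input          Action
  1  $ <S>        p p w s p p $  expand <S> → p p <B> p
  2  $ p <B> p p  p p w s p p $  match p
  3  $ p <B> p    p w s p p $    match p
  4  $ p <B>      w s p p $      expand <B> → w <K>
  5  $ p <K> w    w s p p $      match w
  6  $ p <K>      s p p $        expand <K> → <D> s p
  7  $ p p s <D>  s p p $        expand <D> → ε
  8  $ p p s      s p p $        match s
  9  $ p p        p p $          match p
Stack after step 9: $ p (top = p).

p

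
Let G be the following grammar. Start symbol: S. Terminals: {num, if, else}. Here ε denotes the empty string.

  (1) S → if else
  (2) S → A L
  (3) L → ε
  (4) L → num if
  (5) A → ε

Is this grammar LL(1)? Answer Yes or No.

Yes

FIRST(S) = {ε, if, num}
FIRST(L) = {ε, num}
FIRST(A) = {ε}
FOLLOW(S) = {$}
FOLLOW(L) = {$}
FOLLOW(A) = {$, num}
Each cell of M receives at most one production.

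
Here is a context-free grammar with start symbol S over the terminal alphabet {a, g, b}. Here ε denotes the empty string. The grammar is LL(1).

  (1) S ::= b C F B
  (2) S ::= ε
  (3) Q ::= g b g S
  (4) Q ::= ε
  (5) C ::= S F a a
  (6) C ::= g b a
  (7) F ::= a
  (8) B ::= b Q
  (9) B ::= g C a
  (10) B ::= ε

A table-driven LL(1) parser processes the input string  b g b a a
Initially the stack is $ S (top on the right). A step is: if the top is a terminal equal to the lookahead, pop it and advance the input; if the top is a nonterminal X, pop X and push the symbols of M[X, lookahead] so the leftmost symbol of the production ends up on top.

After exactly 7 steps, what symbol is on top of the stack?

     Stack        Input        Action
  1  $ S          b g b a a $  expand S ::= b C F B
  2  $ B F C b    b g b a a $  match b
  3  $ B F C      g b a a $    expand C ::= g b a
  4  $ B F a b g  g b a a $    match g
  5  $ B F a b    b a a $      match b
  6  $ B F a      a a $        match a
  7  $ B F        a $          expand F ::= a
Stack after step 7: $ B a (top = a).

a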